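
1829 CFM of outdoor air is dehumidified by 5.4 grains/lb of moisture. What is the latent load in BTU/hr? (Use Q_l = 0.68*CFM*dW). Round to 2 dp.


Q = 0.68 * 1829 * 5.4 = 6716.09 BTU/hr

6716.09 BTU/hr


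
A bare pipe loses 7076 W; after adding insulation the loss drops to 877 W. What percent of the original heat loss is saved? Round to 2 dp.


Savings = ((7076-877)/7076)*100 = 87.61 %

87.61 %


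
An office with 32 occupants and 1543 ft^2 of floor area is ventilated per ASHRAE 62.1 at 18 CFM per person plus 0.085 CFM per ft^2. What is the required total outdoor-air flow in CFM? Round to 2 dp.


Total = 32*18 + 1543*0.085 = 707.16 CFM

707.16 CFM


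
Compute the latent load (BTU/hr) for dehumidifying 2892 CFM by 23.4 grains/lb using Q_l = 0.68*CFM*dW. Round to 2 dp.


Q = 0.68 * 2892 * 23.4 = 46017.50 BTU/hr

46017.50 BTU/hr


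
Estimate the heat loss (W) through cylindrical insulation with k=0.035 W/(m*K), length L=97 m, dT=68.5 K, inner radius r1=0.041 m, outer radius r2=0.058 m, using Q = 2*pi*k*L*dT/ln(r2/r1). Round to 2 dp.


Q = 2*pi*0.035*97*68.5/ln(0.058/0.041) = 4212.52 W

4212.52 W


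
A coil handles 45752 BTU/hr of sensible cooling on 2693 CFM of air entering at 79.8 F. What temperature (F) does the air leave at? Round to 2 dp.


dT = 45752/(1.08*2693) = 15.7308
T_leave = 79.8 - 15.7308 = 64.07 F

64.07 F


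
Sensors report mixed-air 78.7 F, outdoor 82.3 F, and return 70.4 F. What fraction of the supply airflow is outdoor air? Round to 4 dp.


frac = (78.7 - 70.4) / (82.3 - 70.4) = 0.6975

0.6975


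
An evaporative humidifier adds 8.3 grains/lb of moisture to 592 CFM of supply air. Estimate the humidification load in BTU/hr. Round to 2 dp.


Q = 0.68 * 592 * 8.3 = 3341.25 BTU/hr

3341.25 BTU/hr


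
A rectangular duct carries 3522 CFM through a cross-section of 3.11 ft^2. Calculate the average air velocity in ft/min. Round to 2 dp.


V = 3522 / 3.11 = 1132.48 ft/min

1132.48 ft/min


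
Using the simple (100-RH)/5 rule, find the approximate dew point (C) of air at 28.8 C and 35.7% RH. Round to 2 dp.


Td = 28.8 - (100-35.7)/5 = 15.94 C

15.94 C


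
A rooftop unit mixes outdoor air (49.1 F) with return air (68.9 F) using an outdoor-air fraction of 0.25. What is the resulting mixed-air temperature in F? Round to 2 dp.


T_mix = 0.25*49.1 + 0.75*68.9 = 63.95 F

63.95 F


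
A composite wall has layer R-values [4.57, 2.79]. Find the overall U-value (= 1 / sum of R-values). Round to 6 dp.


R_total = 4.57 + 2.79 = 7.36
U = 1/7.36 = 0.135870

0.135870


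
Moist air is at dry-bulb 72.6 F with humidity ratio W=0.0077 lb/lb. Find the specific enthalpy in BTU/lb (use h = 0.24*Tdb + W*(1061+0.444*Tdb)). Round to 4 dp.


h = 0.24*72.6 + 0.0077*(1061+0.444*72.6) = 25.8419 BTU/lb

25.8419 BTU/lb


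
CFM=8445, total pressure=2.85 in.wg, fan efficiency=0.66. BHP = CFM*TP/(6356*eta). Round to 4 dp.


BHP = 8445 * 2.85 / (6356 * 0.66) = 5.7374 hp

5.7374 hp


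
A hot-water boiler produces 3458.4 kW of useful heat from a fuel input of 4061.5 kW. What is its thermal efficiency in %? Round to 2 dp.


eta = (3458.4/4061.5)*100 = 85.15 %

85.15 %


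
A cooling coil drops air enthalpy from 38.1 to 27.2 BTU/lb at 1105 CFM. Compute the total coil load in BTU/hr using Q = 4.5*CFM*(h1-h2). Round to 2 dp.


Q = 4.5 * 1105 * (38.1 - 27.2) = 54200.25 BTU/hr

54200.25 BTU/hr


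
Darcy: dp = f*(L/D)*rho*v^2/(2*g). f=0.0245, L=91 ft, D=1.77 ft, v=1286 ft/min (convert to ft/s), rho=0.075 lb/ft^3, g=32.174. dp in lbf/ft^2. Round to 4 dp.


v_fps = 1286/60 = 21.4333 ft/s
dp = 0.0245*(91/1.77)*0.075*21.4333^2/(2*32.174) = 0.6744 lbf/ft^2

0.6744 lbf/ft^2


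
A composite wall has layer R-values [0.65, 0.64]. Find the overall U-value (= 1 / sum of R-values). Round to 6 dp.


R_total = 0.65 + 0.64 = 1.29
U = 1/1.29 = 0.775194

0.775194


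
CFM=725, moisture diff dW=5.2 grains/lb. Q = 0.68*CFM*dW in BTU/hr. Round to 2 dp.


Q = 0.68 * 725 * 5.2 = 2563.60 BTU/hr

2563.60 BTU/hr


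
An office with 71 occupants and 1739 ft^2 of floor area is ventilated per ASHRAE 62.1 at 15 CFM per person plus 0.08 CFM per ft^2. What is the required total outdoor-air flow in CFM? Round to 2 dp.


Total = 71*15 + 1739*0.08 = 1204.12 CFM

1204.12 CFM


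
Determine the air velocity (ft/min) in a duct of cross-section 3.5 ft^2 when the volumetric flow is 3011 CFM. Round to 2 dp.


V = 3011 / 3.5 = 860.29 ft/min

860.29 ft/min


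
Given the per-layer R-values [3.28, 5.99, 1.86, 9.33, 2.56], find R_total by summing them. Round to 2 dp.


R_total = 3.28 + 5.99 + 1.86 + 9.33 + 2.56 = 23.02

23.02


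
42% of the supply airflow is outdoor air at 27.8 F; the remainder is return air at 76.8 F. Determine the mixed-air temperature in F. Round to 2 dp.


T_mix = 0.42*27.8 + 0.58*76.8 = 56.22 F

56.22 F


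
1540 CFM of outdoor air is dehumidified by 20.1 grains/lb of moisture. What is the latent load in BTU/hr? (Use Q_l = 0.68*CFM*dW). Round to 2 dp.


Q = 0.68 * 1540 * 20.1 = 21048.72 BTU/hr

21048.72 BTU/hr


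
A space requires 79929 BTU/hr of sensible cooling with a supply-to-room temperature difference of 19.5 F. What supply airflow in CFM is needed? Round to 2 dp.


CFM = 79929 / (1.08 * 19.5) = 3795.30

3795.30 CFM


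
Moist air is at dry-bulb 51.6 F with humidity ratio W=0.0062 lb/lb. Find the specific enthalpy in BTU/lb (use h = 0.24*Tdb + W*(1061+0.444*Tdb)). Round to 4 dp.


h = 0.24*51.6 + 0.0062*(1061+0.444*51.6) = 19.1042 BTU/lb

19.1042 BTU/lb


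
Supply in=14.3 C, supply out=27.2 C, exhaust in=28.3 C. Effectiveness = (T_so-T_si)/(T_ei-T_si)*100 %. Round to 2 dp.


eff = (27.2-14.3)/(28.3-14.3)*100 = 92.14 %

92.14 %


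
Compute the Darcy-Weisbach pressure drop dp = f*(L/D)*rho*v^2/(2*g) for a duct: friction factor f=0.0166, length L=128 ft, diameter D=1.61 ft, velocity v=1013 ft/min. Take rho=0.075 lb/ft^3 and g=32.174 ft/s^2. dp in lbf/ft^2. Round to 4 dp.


v_fps = 1013/60 = 16.8833 ft/s
dp = 0.0166*(128/1.61)*0.075*16.8833^2/(2*32.174) = 0.4385 lbf/ft^2

0.4385 lbf/ft^2


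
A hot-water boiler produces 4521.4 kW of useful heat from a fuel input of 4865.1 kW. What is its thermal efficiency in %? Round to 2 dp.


eta = (4521.4/4865.1)*100 = 92.94 %

92.94 %


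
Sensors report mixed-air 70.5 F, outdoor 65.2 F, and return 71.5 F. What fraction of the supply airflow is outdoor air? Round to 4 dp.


frac = (70.5 - 71.5) / (65.2 - 71.5) = 0.1587

0.1587


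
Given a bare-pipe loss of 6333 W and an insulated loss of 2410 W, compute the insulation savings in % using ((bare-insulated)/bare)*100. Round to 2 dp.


Savings = ((6333-2410)/6333)*100 = 61.95 %

61.95 %


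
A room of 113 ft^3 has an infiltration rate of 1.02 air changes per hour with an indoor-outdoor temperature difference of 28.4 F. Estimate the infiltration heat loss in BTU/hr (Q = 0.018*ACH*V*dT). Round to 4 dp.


Q = 0.018 * 1.02 * 113 * 28.4 = 58.9209 BTU/hr

58.9209 BTU/hr


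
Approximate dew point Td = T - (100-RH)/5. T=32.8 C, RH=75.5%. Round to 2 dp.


Td = 32.8 - (100-75.5)/5 = 27.90 C

27.90 C


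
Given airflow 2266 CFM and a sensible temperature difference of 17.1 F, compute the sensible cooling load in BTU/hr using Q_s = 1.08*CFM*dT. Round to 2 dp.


Q = 1.08 * 2266 * 17.1 = 41848.49 BTU/hr

41848.49 BTU/hr


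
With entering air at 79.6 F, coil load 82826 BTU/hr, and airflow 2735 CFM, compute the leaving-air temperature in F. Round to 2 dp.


dT = 82826/(1.08*2735) = 28.0405
T_leave = 79.6 - 28.0405 = 51.56 F

51.56 F


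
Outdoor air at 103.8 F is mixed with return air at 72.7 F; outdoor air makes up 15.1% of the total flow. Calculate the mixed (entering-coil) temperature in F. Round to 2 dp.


T_mix = 72.7 + (15.1/100)*(103.8-72.7) = 77.40 F

77.40 F


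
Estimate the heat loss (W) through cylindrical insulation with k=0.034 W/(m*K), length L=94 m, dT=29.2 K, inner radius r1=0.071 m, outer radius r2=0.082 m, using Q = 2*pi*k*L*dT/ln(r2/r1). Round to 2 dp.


Q = 2*pi*0.034*94*29.2/ln(0.082/0.071) = 4070.88 W

4070.88 W


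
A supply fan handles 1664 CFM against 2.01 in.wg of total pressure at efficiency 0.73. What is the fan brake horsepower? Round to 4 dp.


BHP = 1664 * 2.01 / (6356 * 0.73) = 0.7208 hp

0.7208 hp


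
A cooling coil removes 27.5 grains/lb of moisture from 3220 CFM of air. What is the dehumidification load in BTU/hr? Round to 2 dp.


Q = 0.68 * 3220 * 27.5 = 60214.00 BTU/hr

60214.00 BTU/hr


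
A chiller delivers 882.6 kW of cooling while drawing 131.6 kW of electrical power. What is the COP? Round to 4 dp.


COP = 882.6 / 131.6 = 6.7067

6.7067


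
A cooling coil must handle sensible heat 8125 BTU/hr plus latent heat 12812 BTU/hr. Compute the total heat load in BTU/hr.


Qt = 8125 + 12812 = 20937 BTU/hr

20937 BTU/hr


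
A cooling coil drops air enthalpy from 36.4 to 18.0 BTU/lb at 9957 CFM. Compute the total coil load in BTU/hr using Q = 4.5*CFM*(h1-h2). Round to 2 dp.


Q = 4.5 * 9957 * (36.4 - 18.0) = 824439.60 BTU/hr

824439.60 BTU/hr


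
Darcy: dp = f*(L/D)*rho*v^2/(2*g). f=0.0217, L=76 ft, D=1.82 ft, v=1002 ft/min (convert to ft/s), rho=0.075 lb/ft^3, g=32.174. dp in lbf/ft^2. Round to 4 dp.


v_fps = 1002/60 = 16.7 ft/s
dp = 0.0217*(76/1.82)*0.075*16.7^2/(2*32.174) = 0.2946 lbf/ft^2

0.2946 lbf/ft^2


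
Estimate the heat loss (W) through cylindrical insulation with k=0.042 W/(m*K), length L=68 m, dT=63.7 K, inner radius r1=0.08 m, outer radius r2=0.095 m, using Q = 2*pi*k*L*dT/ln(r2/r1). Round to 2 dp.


Q = 2*pi*0.042*68*63.7/ln(0.095/0.08) = 6651.62 W

6651.62 W


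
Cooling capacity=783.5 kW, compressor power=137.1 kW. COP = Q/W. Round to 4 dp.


COP = 783.5 / 137.1 = 5.7148

5.7148


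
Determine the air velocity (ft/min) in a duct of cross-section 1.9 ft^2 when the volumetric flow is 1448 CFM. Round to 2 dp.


V = 1448 / 1.9 = 762.11 ft/min

762.11 ft/min


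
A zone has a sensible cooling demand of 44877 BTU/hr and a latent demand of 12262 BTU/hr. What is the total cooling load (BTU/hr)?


Qt = 44877 + 12262 = 57139 BTU/hr

57139 BTU/hr


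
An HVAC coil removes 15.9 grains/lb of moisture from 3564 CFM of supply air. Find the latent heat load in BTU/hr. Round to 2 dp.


Q = 0.68 * 3564 * 15.9 = 38533.97 BTU/hr

38533.97 BTU/hr


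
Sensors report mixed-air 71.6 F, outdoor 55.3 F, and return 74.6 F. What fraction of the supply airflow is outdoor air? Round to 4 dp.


frac = (71.6 - 74.6) / (55.3 - 74.6) = 0.1554

0.1554


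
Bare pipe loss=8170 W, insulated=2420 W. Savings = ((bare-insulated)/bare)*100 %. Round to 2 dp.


Savings = ((8170-2420)/8170)*100 = 70.38 %

70.38 %


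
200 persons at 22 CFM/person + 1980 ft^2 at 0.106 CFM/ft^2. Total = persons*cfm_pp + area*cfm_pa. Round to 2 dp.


Total = 200*22 + 1980*0.106 = 4609.88 CFM

4609.88 CFM


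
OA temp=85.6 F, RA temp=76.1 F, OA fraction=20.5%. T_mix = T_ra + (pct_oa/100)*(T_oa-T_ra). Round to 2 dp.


T_mix = 76.1 + (20.5/100)*(85.6-76.1) = 78.05 F

78.05 F


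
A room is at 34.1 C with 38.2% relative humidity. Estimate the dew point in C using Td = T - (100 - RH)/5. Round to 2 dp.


Td = 34.1 - (100-38.2)/5 = 21.74 C

21.74 C


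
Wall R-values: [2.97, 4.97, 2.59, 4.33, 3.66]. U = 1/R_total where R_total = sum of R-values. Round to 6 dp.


R_total = 2.97 + 4.97 + 2.59 + 4.33 + 3.66 = 18.52
U = 1/18.52 = 0.053996

0.053996


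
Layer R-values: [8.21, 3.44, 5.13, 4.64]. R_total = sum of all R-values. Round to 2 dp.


R_total = 8.21 + 3.44 + 5.13 + 4.64 = 21.42

21.42


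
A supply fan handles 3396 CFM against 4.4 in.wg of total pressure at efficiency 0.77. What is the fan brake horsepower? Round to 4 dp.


BHP = 3396 * 4.4 / (6356 * 0.77) = 3.0531 hp

3.0531 hp


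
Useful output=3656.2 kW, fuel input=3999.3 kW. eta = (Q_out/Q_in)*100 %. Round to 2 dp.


eta = (3656.2/3999.3)*100 = 91.42 %

91.42 %


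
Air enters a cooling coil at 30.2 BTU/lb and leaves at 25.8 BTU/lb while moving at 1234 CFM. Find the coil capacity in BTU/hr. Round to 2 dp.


Q = 4.5 * 1234 * (30.2 - 25.8) = 24433.20 BTU/hr

24433.20 BTU/hr


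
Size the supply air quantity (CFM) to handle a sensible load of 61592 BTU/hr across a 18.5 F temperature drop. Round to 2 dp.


CFM = 61592 / (1.08 * 18.5) = 3082.68

3082.68 CFM


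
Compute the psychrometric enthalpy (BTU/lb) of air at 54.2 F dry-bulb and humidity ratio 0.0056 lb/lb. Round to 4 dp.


h = 0.24*54.2 + 0.0056*(1061+0.444*54.2) = 19.0844 BTU/lb

19.0844 BTU/lb


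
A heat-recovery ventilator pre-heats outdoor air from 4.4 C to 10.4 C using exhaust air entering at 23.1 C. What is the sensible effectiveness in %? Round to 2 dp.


eff = (10.4-4.4)/(23.1-4.4)*100 = 32.09 %

32.09 %


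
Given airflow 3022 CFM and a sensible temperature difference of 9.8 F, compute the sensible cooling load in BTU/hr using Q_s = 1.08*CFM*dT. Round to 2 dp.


Q = 1.08 * 3022 * 9.8 = 31984.85 BTU/hr

31984.85 BTU/hr


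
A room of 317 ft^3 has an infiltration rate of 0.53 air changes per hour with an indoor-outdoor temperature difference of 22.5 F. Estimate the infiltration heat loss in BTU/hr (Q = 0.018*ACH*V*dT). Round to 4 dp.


Q = 0.018 * 0.53 * 317 * 22.5 = 68.0441 BTU/hr

68.0441 BTU/hr


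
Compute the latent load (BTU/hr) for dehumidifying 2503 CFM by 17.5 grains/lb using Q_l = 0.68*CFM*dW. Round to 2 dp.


Q = 0.68 * 2503 * 17.5 = 29785.70 BTU/hr

29785.70 BTU/hr


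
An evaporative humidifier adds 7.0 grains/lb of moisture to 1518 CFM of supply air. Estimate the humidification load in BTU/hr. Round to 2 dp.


Q = 0.68 * 1518 * 7.0 = 7225.68 BTU/hr

7225.68 BTU/hr


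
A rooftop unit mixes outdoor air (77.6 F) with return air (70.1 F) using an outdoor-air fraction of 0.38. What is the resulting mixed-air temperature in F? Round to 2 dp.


T_mix = 0.38*77.6 + 0.62*70.1 = 72.95 F

72.95 F


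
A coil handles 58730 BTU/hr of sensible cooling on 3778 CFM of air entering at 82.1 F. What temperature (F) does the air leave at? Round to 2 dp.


dT = 58730/(1.08*3778) = 14.3938
T_leave = 82.1 - 14.3938 = 67.71 F

67.71 F


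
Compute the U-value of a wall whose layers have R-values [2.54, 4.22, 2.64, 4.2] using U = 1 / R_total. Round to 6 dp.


R_total = 2.54 + 4.22 + 2.64 + 4.2 = 13.60
U = 1/13.60 = 0.073529

0.073529


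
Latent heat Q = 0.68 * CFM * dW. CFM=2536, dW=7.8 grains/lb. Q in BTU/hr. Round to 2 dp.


Q = 0.68 * 2536 * 7.8 = 13450.94 BTU/hr

13450.94 BTU/hr


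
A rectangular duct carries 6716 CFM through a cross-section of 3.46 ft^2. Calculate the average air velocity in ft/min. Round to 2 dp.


V = 6716 / 3.46 = 1941.04 ft/min

1941.04 ft/min


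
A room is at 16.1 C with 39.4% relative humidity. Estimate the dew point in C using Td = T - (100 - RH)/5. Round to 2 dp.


Td = 16.1 - (100-39.4)/5 = 3.98 C

3.98 C


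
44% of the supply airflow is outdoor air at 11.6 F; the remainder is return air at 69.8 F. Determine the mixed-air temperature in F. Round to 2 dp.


T_mix = 0.44*11.6 + 0.56*69.8 = 44.19 F

44.19 F


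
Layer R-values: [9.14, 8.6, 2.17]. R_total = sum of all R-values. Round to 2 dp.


R_total = 9.14 + 8.6 + 2.17 = 19.91

19.91


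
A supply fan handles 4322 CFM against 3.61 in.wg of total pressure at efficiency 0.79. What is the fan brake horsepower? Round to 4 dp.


BHP = 4322 * 3.61 / (6356 * 0.79) = 3.1073 hp

3.1073 hp


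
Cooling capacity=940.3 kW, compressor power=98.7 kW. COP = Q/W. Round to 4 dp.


COP = 940.3 / 98.7 = 9.5268

9.5268


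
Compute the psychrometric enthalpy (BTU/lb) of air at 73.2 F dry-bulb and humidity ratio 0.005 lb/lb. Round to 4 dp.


h = 0.24*73.2 + 0.005*(1061+0.444*73.2) = 23.0355 BTU/lb

23.0355 BTU/lb


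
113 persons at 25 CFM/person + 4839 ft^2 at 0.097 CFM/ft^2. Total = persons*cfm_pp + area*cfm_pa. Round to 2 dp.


Total = 113*25 + 4839*0.097 = 3294.38 CFM

3294.38 CFM


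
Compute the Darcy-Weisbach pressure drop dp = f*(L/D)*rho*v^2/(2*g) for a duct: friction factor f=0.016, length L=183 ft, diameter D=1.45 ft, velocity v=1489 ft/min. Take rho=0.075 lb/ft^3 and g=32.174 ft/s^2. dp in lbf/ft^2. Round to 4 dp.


v_fps = 1489/60 = 24.8167 ft/s
dp = 0.016*(183/1.45)*0.075*24.8167^2/(2*32.174) = 1.4495 lbf/ft^2

1.4495 lbf/ft^2


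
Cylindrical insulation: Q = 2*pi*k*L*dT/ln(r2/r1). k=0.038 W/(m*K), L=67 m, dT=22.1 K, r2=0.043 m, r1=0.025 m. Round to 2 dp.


Q = 2*pi*0.038*67*22.1/ln(0.043/0.025) = 651.89 W

651.89 W


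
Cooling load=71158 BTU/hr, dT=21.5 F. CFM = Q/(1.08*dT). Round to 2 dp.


CFM = 71158 / (1.08 * 21.5) = 3064.51

3064.51 CFM


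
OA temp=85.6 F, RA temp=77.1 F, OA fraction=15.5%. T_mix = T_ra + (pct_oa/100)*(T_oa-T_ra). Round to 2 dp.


T_mix = 77.1 + (15.5/100)*(85.6-77.1) = 78.42 F

78.42 F


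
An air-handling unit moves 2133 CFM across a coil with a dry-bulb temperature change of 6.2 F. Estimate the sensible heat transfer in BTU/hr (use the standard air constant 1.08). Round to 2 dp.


Q = 1.08 * 2133 * 6.2 = 14282.57 BTU/hr

14282.57 BTU/hr


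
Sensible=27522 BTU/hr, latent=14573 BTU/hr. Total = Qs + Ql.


Qt = 27522 + 14573 = 42095 BTU/hr

42095 BTU/hr


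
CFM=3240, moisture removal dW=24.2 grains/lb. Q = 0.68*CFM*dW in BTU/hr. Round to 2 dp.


Q = 0.68 * 3240 * 24.2 = 53317.44 BTU/hr

53317.44 BTU/hr


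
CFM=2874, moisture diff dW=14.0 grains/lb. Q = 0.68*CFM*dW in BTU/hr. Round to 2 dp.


Q = 0.68 * 2874 * 14.0 = 27360.48 BTU/hr

27360.48 BTU/hr


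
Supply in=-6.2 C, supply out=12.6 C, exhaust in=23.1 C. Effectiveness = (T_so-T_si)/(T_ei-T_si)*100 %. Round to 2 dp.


eff = (12.6-(-6.2))/(23.1-(-6.2))*100 = 64.16 %

64.16 %


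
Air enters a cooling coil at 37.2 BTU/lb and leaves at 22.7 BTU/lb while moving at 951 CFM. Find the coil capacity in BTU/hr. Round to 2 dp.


Q = 4.5 * 951 * (37.2 - 22.7) = 62052.75 BTU/hr

62052.75 BTU/hr


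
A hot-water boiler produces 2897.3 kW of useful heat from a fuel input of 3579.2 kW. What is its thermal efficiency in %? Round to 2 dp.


eta = (2897.3/3579.2)*100 = 80.95 %

80.95 %


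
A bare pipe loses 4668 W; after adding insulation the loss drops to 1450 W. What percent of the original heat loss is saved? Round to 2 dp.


Savings = ((4668-1450)/4668)*100 = 68.94 %

68.94 %


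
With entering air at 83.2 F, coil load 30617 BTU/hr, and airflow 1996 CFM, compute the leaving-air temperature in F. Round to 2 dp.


dT = 30617/(1.08*1996) = 14.2029
T_leave = 83.2 - 14.2029 = 69.00 F

69.00 F


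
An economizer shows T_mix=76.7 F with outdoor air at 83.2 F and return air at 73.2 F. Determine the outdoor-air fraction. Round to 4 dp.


frac = (76.7 - 73.2) / (83.2 - 73.2) = 0.3500

0.3500


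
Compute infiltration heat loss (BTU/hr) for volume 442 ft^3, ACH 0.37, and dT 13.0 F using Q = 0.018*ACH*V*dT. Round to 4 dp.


Q = 0.018 * 0.37 * 442 * 13.0 = 38.2684 BTU/hr

38.2684 BTU/hr


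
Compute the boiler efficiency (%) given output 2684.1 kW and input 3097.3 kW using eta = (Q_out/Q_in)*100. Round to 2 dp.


eta = (2684.1/3097.3)*100 = 86.66 %

86.66 %


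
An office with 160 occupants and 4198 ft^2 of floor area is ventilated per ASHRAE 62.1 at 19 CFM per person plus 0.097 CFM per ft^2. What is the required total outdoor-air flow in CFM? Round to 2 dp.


Total = 160*19 + 4198*0.097 = 3447.21 CFM

3447.21 CFM


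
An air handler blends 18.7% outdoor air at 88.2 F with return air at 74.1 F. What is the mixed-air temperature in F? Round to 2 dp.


T_mix = 74.1 + (18.7/100)*(88.2-74.1) = 76.74 F

76.74 F


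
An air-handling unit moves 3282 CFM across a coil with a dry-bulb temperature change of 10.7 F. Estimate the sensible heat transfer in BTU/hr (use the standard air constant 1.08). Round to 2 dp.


Q = 1.08 * 3282 * 10.7 = 37926.79 BTU/hr

37926.79 BTU/hr


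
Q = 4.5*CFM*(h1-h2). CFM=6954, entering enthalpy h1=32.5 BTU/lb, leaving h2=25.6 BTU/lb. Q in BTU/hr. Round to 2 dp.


Q = 4.5 * 6954 * (32.5 - 25.6) = 215921.70 BTU/hr

215921.70 BTU/hr


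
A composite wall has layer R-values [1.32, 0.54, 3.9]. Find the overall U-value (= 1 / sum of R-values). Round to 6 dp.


R_total = 1.32 + 0.54 + 3.9 = 5.76
U = 1/5.76 = 0.173611

0.173611


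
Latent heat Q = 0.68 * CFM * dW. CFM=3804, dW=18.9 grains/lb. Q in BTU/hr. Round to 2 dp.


Q = 0.68 * 3804 * 18.9 = 48889.01 BTU/hr

48889.01 BTU/hr


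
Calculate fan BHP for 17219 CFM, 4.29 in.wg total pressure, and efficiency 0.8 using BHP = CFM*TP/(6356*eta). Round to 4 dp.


BHP = 17219 * 4.29 / (6356 * 0.8) = 14.5275 hp

14.5275 hp


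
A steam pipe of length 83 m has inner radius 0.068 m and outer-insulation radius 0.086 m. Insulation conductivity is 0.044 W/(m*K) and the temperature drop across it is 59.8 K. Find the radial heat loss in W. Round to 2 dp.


Q = 2*pi*0.044*83*59.8/ln(0.086/0.068) = 5843.06 W

5843.06 W


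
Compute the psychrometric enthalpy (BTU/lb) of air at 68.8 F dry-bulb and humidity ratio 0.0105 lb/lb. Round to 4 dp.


h = 0.24*68.8 + 0.0105*(1061+0.444*68.8) = 27.9732 BTU/lb

27.9732 BTU/lb


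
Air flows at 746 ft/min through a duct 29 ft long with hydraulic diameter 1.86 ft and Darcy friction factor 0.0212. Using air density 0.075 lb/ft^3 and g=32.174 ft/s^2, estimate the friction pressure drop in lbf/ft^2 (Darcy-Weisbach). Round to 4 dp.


v_fps = 746/60 = 12.4333 ft/s
dp = 0.0212*(29/1.86)*0.075*12.4333^2/(2*32.174) = 0.0596 lbf/ft^2

0.0596 lbf/ft^2


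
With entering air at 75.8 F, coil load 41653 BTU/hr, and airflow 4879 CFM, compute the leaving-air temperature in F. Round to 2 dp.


dT = 41653/(1.08*4879) = 7.9048
T_leave = 75.8 - 7.9048 = 67.90 F

67.90 F


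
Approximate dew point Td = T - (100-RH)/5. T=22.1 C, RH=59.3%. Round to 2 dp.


Td = 22.1 - (100-59.3)/5 = 13.96 C

13.96 C


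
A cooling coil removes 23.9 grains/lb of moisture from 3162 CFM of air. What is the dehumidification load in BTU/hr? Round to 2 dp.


Q = 0.68 * 3162 * 23.9 = 51388.82 BTU/hr

51388.82 BTU/hr


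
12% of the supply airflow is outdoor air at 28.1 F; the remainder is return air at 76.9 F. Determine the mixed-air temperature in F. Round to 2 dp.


T_mix = 0.12*28.1 + 0.88*76.9 = 71.04 F

71.04 F


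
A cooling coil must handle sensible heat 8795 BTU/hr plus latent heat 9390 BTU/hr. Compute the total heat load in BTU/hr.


Qt = 8795 + 9390 = 18185 BTU/hr

18185 BTU/hr


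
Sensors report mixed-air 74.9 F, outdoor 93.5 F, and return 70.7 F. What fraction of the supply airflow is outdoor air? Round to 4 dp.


frac = (74.9 - 70.7) / (93.5 - 70.7) = 0.1842

0.1842


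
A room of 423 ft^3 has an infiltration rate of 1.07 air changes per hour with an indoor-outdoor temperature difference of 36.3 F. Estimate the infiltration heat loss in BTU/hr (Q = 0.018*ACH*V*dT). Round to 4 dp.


Q = 0.018 * 1.07 * 423 * 36.3 = 295.7354 BTU/hr

295.7354 BTU/hr


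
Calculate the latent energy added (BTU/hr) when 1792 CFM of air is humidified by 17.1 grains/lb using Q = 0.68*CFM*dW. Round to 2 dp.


Q = 0.68 * 1792 * 17.1 = 20837.38 BTU/hr

20837.38 BTU/hr


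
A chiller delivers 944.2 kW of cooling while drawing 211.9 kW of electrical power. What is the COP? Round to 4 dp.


COP = 944.2 / 211.9 = 4.4559

4.4559


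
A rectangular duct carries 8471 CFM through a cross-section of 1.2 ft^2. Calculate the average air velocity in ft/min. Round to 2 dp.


V = 8471 / 1.2 = 7059.17 ft/min

7059.17 ft/min


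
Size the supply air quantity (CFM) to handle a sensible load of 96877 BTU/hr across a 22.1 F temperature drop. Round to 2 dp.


CFM = 96877 / (1.08 * 22.1) = 4058.87

4058.87 CFM


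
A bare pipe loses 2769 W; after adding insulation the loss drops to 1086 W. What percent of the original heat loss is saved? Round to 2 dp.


Savings = ((2769-1086)/2769)*100 = 60.78 %

60.78 %


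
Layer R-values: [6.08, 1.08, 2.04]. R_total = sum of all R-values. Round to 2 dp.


R_total = 6.08 + 1.08 + 2.04 = 9.20

9.20


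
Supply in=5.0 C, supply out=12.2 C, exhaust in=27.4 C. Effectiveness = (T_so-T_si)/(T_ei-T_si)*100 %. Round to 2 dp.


eff = (12.2-5.0)/(27.4-5.0)*100 = 32.14 %

32.14 %


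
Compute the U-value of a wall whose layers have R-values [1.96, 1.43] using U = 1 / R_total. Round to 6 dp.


R_total = 1.96 + 1.43 = 3.39
U = 1/3.39 = 0.294985

0.294985


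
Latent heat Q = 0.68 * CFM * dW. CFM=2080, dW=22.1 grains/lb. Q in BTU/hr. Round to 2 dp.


Q = 0.68 * 2080 * 22.1 = 31258.24 BTU/hr

31258.24 BTU/hr


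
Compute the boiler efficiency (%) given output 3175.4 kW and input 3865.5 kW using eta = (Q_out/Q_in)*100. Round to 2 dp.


eta = (3175.4/3865.5)*100 = 82.15 %

82.15 %


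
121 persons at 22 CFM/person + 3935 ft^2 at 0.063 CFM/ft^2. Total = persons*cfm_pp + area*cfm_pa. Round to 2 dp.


Total = 121*22 + 3935*0.063 = 2909.91 CFM

2909.91 CFM


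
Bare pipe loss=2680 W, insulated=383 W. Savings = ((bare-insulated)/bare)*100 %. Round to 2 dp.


Savings = ((2680-383)/2680)*100 = 85.71 %

85.71 %


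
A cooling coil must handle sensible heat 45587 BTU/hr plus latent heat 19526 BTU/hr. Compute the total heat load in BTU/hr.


Qt = 45587 + 19526 = 65113 BTU/hr

65113 BTU/hr


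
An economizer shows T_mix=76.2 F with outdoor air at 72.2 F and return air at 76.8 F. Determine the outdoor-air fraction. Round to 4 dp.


frac = (76.2 - 76.8) / (72.2 - 76.8) = 0.1304

0.1304


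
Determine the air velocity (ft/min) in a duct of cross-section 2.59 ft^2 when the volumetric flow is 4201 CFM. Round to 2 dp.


V = 4201 / 2.59 = 1622.01 ft/min

1622.01 ft/min


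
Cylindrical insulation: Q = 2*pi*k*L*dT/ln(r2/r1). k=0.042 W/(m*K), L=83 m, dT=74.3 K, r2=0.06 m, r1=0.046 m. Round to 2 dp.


Q = 2*pi*0.042*83*74.3/ln(0.06/0.046) = 6124.90 W

6124.90 W


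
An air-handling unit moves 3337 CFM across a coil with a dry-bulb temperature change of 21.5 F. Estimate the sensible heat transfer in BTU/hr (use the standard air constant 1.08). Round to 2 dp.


Q = 1.08 * 3337 * 21.5 = 77485.14 BTU/hr

77485.14 BTU/hr


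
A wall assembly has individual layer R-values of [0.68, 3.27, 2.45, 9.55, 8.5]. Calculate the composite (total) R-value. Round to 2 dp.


R_total = 0.68 + 3.27 + 2.45 + 9.55 + 8.5 = 24.45

24.45


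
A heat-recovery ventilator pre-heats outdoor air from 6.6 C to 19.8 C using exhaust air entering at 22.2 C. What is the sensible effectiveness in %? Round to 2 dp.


eff = (19.8-6.6)/(22.2-6.6)*100 = 84.62 %

84.62 %


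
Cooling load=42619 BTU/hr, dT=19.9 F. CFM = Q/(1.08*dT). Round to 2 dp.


CFM = 42619 / (1.08 * 19.9) = 1983.02

1983.02 CFM


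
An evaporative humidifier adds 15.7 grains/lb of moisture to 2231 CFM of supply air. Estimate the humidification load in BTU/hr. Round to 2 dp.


Q = 0.68 * 2231 * 15.7 = 23818.16 BTU/hr

23818.16 BTU/hr


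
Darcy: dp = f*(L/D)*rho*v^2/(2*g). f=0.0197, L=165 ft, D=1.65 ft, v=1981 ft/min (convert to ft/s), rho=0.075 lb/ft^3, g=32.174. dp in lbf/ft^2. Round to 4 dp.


v_fps = 1981/60 = 33.0167 ft/s
dp = 0.0197*(165/1.65)*0.075*33.0167^2/(2*32.174) = 2.5030 lbf/ft^2

2.5030 lbf/ft^2


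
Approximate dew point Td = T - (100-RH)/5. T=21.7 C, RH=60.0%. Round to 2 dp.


Td = 21.7 - (100-60.0)/5 = 13.70 C

13.70 C


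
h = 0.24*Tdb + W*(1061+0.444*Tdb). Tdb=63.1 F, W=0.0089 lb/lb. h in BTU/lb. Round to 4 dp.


h = 0.24*63.1 + 0.0089*(1061+0.444*63.1) = 24.8362 BTU/lb

24.8362 BTU/lb


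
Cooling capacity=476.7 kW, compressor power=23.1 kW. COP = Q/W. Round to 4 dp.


COP = 476.7 / 23.1 = 20.6364

20.6364


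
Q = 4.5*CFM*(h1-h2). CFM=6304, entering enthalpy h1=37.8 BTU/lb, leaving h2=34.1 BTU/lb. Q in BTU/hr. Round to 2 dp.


Q = 4.5 * 6304 * (37.8 - 34.1) = 104961.60 BTU/hr

104961.60 BTU/hr


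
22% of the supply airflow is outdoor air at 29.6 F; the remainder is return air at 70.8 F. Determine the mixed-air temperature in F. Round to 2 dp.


T_mix = 0.22*29.6 + 0.78*70.8 = 61.74 F

61.74 F


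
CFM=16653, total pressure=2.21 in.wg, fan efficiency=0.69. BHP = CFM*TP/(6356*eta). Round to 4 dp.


BHP = 16653 * 2.21 / (6356 * 0.69) = 8.3917 hp

8.3917 hp


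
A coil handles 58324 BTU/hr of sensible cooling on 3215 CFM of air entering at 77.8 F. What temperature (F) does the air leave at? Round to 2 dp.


dT = 58324/(1.08*3215) = 16.7974
T_leave = 77.8 - 16.7974 = 61.00 F

61.00 F


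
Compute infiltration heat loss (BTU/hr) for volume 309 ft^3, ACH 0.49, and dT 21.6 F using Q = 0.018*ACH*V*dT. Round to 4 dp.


Q = 0.018 * 0.49 * 309 * 21.6 = 58.8682 BTU/hr

58.8682 BTU/hr


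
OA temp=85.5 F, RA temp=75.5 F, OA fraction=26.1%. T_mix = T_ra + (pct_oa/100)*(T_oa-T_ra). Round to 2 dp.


T_mix = 75.5 + (26.1/100)*(85.5-75.5) = 78.11 F

78.11 F


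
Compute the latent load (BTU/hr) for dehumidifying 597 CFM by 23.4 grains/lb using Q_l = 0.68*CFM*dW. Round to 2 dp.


Q = 0.68 * 597 * 23.4 = 9499.46 BTU/hr

9499.46 BTU/hr


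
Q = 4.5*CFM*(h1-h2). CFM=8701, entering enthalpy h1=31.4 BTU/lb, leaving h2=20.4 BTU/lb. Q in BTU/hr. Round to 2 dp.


Q = 4.5 * 8701 * (31.4 - 20.4) = 430699.50 BTU/hr

430699.50 BTU/hr


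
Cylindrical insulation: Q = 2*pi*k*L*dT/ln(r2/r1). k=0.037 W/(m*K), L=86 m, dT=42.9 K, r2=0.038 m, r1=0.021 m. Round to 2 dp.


Q = 2*pi*0.037*86*42.9/ln(0.038/0.021) = 1446.23 W

1446.23 W


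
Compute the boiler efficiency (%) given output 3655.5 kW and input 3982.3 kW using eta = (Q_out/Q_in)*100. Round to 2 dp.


eta = (3655.5/3982.3)*100 = 91.79 %

91.79 %


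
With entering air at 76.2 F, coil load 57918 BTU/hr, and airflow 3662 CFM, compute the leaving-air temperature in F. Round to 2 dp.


dT = 57918/(1.08*3662) = 14.6444
T_leave = 76.2 - 14.6444 = 61.56 F

61.56 F


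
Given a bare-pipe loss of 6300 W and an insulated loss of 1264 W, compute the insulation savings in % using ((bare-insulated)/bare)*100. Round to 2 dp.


Savings = ((6300-1264)/6300)*100 = 79.94 %

79.94 %


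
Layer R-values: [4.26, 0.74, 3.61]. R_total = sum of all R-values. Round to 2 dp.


R_total = 4.26 + 0.74 + 3.61 = 8.61

8.61


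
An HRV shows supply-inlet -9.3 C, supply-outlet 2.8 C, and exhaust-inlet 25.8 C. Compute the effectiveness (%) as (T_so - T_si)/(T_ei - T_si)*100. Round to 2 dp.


eff = (2.8-(-9.3))/(25.8-(-9.3))*100 = 34.47 %

34.47 %


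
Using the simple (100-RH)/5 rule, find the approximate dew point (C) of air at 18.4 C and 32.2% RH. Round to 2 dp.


Td = 18.4 - (100-32.2)/5 = 4.84 C

4.84 C


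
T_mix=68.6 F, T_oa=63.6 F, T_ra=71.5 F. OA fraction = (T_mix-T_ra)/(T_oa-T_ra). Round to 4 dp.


frac = (68.6 - 71.5) / (63.6 - 71.5) = 0.3671

0.3671


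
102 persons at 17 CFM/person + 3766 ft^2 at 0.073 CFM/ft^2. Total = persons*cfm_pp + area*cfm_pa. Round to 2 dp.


Total = 102*17 + 3766*0.073 = 2008.92 CFM

2008.92 CFM


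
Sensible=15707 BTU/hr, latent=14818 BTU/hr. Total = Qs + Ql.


Qt = 15707 + 14818 = 30525 BTU/hr

30525 BTU/hr


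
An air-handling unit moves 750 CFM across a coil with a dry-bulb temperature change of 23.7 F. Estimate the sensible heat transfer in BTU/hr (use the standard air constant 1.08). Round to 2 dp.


Q = 1.08 * 750 * 23.7 = 19197.00 BTU/hr

19197.00 BTU/hr


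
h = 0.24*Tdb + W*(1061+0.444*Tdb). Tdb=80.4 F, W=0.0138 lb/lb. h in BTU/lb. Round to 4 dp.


h = 0.24*80.4 + 0.0138*(1061+0.444*80.4) = 34.4304 BTU/lb

34.4304 BTU/lb


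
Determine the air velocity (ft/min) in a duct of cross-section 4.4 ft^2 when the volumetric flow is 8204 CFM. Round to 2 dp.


V = 8204 / 4.4 = 1864.55 ft/min

1864.55 ft/min


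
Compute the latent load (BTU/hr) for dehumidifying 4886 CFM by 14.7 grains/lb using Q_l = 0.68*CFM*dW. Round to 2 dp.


Q = 0.68 * 4886 * 14.7 = 48840.46 BTU/hr

48840.46 BTU/hr


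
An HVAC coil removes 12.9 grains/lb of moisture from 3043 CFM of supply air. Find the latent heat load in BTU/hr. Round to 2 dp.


Q = 0.68 * 3043 * 12.9 = 26693.20 BTU/hr

26693.20 BTU/hr


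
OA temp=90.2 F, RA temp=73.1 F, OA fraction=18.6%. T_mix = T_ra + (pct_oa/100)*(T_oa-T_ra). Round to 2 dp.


T_mix = 73.1 + (18.6/100)*(90.2-73.1) = 76.28 F

76.28 F


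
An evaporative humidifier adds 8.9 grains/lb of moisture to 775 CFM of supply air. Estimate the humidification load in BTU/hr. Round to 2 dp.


Q = 0.68 * 775 * 8.9 = 4690.30 BTU/hr

4690.30 BTU/hr


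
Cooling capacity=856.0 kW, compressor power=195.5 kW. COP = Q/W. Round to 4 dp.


COP = 856.0 / 195.5 = 4.3785

4.3785


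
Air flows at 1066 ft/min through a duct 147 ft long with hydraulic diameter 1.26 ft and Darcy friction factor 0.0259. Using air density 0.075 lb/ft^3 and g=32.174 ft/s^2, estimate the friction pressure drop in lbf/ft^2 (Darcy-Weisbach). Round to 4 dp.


v_fps = 1066/60 = 17.7667 ft/s
dp = 0.0259*(147/1.26)*0.075*17.7667^2/(2*32.174) = 1.1117 lbf/ft^2

1.1117 lbf/ft^2


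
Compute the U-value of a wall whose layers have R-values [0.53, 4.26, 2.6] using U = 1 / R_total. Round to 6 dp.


R_total = 0.53 + 4.26 + 2.6 = 7.39
U = 1/7.39 = 0.135318

0.135318


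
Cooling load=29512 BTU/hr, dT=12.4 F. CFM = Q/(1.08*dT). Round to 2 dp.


CFM = 29512 / (1.08 * 12.4) = 2203.70

2203.70 CFM


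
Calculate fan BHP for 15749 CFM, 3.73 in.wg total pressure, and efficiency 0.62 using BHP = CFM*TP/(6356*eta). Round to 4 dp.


BHP = 15749 * 3.73 / (6356 * 0.62) = 14.9069 hp

14.9069 hp


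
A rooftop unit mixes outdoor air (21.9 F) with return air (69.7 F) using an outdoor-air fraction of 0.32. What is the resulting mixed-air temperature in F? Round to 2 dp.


T_mix = 0.32*21.9 + 0.68*69.7 = 54.40 F

54.40 F


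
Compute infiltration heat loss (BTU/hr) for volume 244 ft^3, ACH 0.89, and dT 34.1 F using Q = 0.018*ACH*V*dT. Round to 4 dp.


Q = 0.018 * 0.89 * 244 * 34.1 = 133.2928 BTU/hr

133.2928 BTU/hr


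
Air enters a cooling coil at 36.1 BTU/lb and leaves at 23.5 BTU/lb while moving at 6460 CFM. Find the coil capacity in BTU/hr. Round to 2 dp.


Q = 4.5 * 6460 * (36.1 - 23.5) = 366282.00 BTU/hr

366282.00 BTU/hr


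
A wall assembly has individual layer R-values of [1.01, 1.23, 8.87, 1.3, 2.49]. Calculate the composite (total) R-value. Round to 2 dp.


R_total = 1.01 + 1.23 + 8.87 + 1.3 + 2.49 = 14.90

14.90


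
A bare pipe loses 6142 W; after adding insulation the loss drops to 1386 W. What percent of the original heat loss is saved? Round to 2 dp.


Savings = ((6142-1386)/6142)*100 = 77.43 %

77.43 %


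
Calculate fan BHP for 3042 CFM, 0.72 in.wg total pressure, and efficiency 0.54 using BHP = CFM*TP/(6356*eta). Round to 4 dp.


BHP = 3042 * 0.72 / (6356 * 0.54) = 0.6381 hp

0.6381 hp


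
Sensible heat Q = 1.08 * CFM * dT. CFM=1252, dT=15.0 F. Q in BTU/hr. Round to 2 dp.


Q = 1.08 * 1252 * 15.0 = 20282.40 BTU/hr

20282.40 BTU/hr


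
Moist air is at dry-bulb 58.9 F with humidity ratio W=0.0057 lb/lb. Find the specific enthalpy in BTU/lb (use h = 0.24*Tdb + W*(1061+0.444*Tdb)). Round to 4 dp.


h = 0.24*58.9 + 0.0057*(1061+0.444*58.9) = 20.3328 BTU/lb

20.3328 BTU/lb


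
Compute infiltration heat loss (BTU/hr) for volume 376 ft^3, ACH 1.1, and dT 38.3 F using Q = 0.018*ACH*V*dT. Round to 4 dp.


Q = 0.018 * 1.1 * 376 * 38.3 = 285.1358 BTU/hr

285.1358 BTU/hr


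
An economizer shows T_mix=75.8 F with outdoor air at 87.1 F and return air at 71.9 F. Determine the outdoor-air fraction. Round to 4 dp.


frac = (75.8 - 71.9) / (87.1 - 71.9) = 0.2566

0.2566


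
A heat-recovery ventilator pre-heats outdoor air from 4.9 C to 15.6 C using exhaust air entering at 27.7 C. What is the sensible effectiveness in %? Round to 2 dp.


eff = (15.6-4.9)/(27.7-4.9)*100 = 46.93 %

46.93 %


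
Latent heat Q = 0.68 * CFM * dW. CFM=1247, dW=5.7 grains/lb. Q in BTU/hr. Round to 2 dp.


Q = 0.68 * 1247 * 5.7 = 4833.37 BTU/hr

4833.37 BTU/hr


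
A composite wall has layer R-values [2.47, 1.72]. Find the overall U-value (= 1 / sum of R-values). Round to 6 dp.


R_total = 2.47 + 1.72 = 4.19
U = 1/4.19 = 0.238663

0.238663


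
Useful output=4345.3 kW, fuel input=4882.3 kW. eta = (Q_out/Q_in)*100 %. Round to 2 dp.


eta = (4345.3/4882.3)*100 = 89.00 %

89.00 %


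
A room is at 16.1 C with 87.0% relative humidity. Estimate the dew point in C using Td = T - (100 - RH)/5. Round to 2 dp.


Td = 16.1 - (100-87.0)/5 = 13.50 C

13.50 C


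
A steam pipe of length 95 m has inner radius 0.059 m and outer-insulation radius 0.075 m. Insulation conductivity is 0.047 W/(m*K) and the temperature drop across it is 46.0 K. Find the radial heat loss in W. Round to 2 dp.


Q = 2*pi*0.047*95*46.0/ln(0.075/0.059) = 5378.20 W

5378.20 W


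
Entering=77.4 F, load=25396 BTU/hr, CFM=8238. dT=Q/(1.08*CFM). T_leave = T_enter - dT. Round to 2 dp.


dT = 25396/(1.08*8238) = 2.8544
T_leave = 77.4 - 2.8544 = 74.55 F

74.55 F


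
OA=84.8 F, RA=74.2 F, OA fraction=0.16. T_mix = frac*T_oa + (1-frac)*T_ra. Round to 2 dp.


T_mix = 0.16*84.8 + 0.84*74.2 = 75.90 F

75.90 F


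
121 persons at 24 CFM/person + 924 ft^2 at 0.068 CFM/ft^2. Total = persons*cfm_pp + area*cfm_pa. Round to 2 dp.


Total = 121*24 + 924*0.068 = 2966.83 CFM

2966.83 CFM


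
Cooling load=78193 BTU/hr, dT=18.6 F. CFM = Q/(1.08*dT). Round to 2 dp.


CFM = 78193 / (1.08 * 18.6) = 3892.52

3892.52 CFM


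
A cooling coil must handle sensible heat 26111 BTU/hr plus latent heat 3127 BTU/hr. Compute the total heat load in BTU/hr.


Qt = 26111 + 3127 = 29238 BTU/hr

29238 BTU/hr


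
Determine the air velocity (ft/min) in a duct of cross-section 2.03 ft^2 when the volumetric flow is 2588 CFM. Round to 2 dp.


V = 2588 / 2.03 = 1274.88 ft/min

1274.88 ft/min


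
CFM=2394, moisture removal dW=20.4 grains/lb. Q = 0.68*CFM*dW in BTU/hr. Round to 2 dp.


Q = 0.68 * 2394 * 20.4 = 33209.57 BTU/hr

33209.57 BTU/hr


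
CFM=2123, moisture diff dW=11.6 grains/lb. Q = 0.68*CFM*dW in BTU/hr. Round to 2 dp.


Q = 0.68 * 2123 * 11.6 = 16746.22 BTU/hr

16746.22 BTU/hr


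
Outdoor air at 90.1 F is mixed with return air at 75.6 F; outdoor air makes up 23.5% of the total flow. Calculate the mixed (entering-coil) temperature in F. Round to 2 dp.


T_mix = 75.6 + (23.5/100)*(90.1-75.6) = 79.01 F

79.01 F


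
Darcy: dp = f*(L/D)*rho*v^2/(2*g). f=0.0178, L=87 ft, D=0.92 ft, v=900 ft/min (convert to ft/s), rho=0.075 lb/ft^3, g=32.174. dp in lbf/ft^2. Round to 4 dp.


v_fps = 900/60 = 15.0 ft/s
dp = 0.0178*(87/0.92)*0.075*15.0^2/(2*32.174) = 0.4414 lbf/ft^2

0.4414 lbf/ft^2


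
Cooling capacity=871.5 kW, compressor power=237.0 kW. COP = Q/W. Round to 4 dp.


COP = 871.5 / 237.0 = 3.6772

3.6772


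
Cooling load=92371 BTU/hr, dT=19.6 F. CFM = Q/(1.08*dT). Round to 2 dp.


CFM = 92371 / (1.08 * 19.6) = 4363.71

4363.71 CFM


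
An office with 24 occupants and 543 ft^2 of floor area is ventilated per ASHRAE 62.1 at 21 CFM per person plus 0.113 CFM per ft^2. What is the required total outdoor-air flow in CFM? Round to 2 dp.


Total = 24*21 + 543*0.113 = 565.36 CFM

565.36 CFM


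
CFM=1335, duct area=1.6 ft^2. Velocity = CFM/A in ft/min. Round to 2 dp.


V = 1335 / 1.6 = 834.38 ft/min

834.38 ft/min


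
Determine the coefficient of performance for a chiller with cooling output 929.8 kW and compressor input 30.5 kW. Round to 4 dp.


COP = 929.8 / 30.5 = 30.4852

30.4852


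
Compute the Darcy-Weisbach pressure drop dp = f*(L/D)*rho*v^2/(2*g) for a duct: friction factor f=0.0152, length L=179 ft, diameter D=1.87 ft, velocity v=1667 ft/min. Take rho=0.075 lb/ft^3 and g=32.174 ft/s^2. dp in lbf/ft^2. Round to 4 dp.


v_fps = 1667/60 = 27.7833 ft/s
dp = 0.0152*(179/1.87)*0.075*27.7833^2/(2*32.174) = 1.3090 lbf/ft^2

1.3090 lbf/ft^2
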